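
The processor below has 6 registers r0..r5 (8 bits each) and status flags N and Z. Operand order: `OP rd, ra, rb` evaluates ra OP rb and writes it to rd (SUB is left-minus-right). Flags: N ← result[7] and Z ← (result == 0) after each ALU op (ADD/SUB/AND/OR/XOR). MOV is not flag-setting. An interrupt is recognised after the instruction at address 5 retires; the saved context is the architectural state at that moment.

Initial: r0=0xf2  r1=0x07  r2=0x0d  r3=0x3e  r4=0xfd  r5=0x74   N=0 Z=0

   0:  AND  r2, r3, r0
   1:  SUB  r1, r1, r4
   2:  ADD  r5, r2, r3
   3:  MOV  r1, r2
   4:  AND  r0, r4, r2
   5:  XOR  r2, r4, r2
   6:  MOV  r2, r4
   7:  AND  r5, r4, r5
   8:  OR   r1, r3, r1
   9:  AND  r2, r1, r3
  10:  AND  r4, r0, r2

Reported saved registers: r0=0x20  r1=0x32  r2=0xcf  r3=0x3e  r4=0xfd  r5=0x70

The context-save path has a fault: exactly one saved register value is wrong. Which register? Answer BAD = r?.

after  0: r0=0xf2 r1=0x07 r2=0x32 r3=0x3e r4=0xfd r5=0x74  N=0 Z=0
after  1: r0=0xf2 r1=0x0a r2=0x32 r3=0x3e r4=0xfd r5=0x74  N=0 Z=0
after  2: r0=0xf2 r1=0x0a r2=0x32 r3=0x3e r4=0xfd r5=0x70  N=0 Z=0
after  3: r0=0xf2 r1=0x32 r2=0x32 r3=0x3e r4=0xfd r5=0x70  N=0 Z=0
after  4: r0=0x30 r1=0x32 r2=0x32 r3=0x3e r4=0xfd r5=0x70  N=0 Z=0
after  5: r0=0x30 r1=0x32 r2=0xcf r3=0x3e r4=0xfd r5=0x70  N=1 Z=0
-- IRQ taken; context saved, return-PC = 6 --
mismatch: r0: reported 0x20 vs actual 0x30

BAD = r0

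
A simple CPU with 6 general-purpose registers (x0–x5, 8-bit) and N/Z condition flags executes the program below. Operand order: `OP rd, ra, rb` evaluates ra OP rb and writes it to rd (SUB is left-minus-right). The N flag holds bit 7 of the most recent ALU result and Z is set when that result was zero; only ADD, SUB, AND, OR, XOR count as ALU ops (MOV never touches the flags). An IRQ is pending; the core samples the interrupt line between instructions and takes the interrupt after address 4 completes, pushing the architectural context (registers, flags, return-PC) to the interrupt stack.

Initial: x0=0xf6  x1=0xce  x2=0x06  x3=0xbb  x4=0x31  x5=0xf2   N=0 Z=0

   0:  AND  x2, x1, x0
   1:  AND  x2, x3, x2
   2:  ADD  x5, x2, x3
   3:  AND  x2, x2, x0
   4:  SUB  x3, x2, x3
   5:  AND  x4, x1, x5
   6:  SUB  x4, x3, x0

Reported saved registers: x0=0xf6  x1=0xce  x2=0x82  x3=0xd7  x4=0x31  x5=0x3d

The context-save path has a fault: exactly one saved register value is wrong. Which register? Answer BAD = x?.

after  0: x0=0xf6 x1=0xce x2=0xc6 x3=0xbb x4=0x31 x5=0xf2  N=1 Z=0
after  1: x0=0xf6 x1=0xce x2=0x82 x3=0xbb x4=0x31 x5=0xf2  N=1 Z=0
after  2: x0=0xf6 x1=0xce x2=0x82 x3=0xbb x4=0x31 x5=0x3d  N=0 Z=0
after  3: x0=0xf6 x1=0xce x2=0x82 x3=0xbb x4=0x31 x5=0x3d  N=1 Z=0
after  4: x0=0xf6 x1=0xce x2=0x82 x3=0xc7 x4=0x31 x5=0x3d  N=1 Z=0
-- IRQ taken; context saved, return-PC = 5 --
mismatch: x3: reported 0xd7 vs actual 0xc7

BAD = x3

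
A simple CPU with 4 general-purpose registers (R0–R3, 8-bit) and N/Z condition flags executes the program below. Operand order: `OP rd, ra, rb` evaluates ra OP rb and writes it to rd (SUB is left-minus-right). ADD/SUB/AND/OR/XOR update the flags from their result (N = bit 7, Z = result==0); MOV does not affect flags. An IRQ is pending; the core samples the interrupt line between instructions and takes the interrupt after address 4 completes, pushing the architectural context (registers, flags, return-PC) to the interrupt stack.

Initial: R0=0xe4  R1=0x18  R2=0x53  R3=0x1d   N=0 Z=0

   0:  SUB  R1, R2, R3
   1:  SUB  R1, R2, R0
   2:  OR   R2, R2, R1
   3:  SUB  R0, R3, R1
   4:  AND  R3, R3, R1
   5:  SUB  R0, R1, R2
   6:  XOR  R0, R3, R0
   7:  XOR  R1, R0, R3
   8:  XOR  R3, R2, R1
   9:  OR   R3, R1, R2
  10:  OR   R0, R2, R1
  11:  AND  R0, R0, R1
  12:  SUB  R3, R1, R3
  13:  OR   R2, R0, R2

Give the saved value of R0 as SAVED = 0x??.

SAVED = 0xae

after  0: R0=0xe4 R1=0x36 R2=0x53 R3=0x1d  N=0 Z=0
after  1: R0=0xe4 R1=0x6f R2=0x53 R3=0x1d  N=0 Z=0
after  2: R0=0xe4 R1=0x6f R2=0x7f R3=0x1d  N=0 Z=0
after  3: R0=0xae R1=0x6f R2=0x7f R3=0x1d  N=1 Z=0
after  4: R0=0xae R1=0x6f R2=0x7f R3=0x0d  N=0 Z=0
-- IRQ taken; context saved, return-PC = 5 --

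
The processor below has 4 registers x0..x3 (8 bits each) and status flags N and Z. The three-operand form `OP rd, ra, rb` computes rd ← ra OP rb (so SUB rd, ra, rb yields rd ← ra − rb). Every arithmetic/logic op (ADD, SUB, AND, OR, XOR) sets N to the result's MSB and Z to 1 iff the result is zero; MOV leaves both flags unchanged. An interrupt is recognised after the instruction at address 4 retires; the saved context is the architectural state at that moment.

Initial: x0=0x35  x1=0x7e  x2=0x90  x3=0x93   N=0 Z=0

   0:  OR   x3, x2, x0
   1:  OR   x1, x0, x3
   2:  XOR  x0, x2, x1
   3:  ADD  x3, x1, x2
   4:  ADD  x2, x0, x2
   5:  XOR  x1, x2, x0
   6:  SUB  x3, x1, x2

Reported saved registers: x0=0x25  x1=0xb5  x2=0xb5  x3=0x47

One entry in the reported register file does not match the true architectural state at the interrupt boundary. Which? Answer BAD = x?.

BAD = x3

after  0: x0=0x35 x1=0x7e x2=0x90 x3=0xb5  N=1 Z=0
after  1: x0=0x35 x1=0xb5 x2=0x90 x3=0xb5  N=1 Z=0
after  2: x0=0x25 x1=0xb5 x2=0x90 x3=0xb5  N=0 Z=0
after  3: x0=0x25 x1=0xb5 x2=0x90 x3=0x45  N=0 Z=0
after  4: x0=0x25 x1=0xb5 x2=0xb5 x3=0x45  N=1 Z=0
-- IRQ taken; context saved, return-PC = 5 --
mismatch: x3: reported 0x47 vs actual 0x45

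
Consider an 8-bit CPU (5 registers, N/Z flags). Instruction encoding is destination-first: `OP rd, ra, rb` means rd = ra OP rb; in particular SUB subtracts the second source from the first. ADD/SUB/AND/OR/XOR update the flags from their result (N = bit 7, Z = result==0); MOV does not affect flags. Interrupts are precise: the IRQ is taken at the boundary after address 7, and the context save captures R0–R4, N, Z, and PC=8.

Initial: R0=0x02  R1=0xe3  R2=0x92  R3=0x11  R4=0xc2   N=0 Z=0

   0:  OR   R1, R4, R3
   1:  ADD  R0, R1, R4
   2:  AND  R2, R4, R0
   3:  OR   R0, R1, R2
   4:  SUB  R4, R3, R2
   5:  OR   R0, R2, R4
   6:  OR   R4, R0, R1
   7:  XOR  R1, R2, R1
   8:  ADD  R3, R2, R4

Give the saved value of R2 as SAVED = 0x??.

after  0: R0=0x02 R1=0xd3 R2=0x92 R3=0x11 R4=0xc2  N=1 Z=0
after  1: R0=0x95 R1=0xd3 R2=0x92 R3=0x11 R4=0xc2  N=1 Z=0
after  2: R0=0x95 R1=0xd3 R2=0x80 R3=0x11 R4=0xc2  N=1 Z=0
after  3: R0=0xd3 R1=0xd3 R2=0x80 R3=0x11 R4=0xc2  N=1 Z=0
after  4: R0=0xd3 R1=0xd3 R2=0x80 R3=0x11 R4=0x91  N=1 Z=0
after  5: R0=0x91 R1=0xd3 R2=0x80 R3=0x11 R4=0x91  N=1 Z=0
after  6: R0=0x91 R1=0xd3 R2=0x80 R3=0x11 R4=0xd3  N=1 Z=0
after  7: R0=0x91 R1=0x53 R2=0x80 R3=0x11 R4=0xd3  N=0 Z=0
-- IRQ taken; context saved, return-PC = 8 --

SAVED = 0x80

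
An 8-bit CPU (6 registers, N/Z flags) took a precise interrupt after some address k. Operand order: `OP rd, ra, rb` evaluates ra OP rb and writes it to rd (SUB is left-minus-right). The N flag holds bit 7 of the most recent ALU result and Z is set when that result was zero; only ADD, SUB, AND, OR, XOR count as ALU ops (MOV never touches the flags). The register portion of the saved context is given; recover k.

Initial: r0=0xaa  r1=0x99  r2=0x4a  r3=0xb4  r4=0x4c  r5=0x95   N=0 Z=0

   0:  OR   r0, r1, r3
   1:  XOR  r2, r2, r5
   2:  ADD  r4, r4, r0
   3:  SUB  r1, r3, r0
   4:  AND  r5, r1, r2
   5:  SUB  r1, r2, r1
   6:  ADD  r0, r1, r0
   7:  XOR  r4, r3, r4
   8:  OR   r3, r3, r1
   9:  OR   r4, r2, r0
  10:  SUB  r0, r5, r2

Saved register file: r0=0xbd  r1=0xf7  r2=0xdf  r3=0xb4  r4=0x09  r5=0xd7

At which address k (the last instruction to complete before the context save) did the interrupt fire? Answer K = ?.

K = 4

after  0: r0=0xbd r1=0x99 r2=0x4a r3=0xb4 r4=0x4c r5=0x95  N=1 Z=0
after  1: r0=0xbd r1=0x99 r2=0xdf r3=0xb4 r4=0x4c r5=0x95  N=1 Z=0
after  2: r0=0xbd r1=0x99 r2=0xdf r3=0xb4 r4=0x09 r5=0x95  N=0 Z=0
after  3: r0=0xbd r1=0xf7 r2=0xdf r3=0xb4 r4=0x09 r5=0x95  N=1 Z=0
after  4: r0=0xbd r1=0xf7 r2=0xdf r3=0xb4 r4=0x09 r5=0xd7  N=1 Z=0
-- IRQ taken; context saved, return-PC = 5 --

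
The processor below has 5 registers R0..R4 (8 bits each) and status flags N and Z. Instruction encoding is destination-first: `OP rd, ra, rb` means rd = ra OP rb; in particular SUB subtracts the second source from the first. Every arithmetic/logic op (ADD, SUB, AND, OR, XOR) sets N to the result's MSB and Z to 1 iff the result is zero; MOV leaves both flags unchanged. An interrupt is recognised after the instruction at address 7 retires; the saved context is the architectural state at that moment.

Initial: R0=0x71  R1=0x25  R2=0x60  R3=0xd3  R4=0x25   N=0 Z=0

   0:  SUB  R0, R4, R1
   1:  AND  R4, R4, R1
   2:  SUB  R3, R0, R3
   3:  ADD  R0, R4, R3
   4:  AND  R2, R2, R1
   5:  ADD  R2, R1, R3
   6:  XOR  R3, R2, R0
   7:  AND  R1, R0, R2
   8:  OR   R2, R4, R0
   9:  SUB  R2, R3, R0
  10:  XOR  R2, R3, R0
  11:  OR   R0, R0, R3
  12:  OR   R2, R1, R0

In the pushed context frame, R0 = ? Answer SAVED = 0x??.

SAVED = 0x52

after  0: R0=0x00 R1=0x25 R2=0x60 R3=0xd3 R4=0x25  N=0 Z=1
after  1: R0=0x00 R1=0x25 R2=0x60 R3=0xd3 R4=0x25  N=0 Z=0
after  2: R0=0x00 R1=0x25 R2=0x60 R3=0x2d R4=0x25  N=0 Z=0
after  3: R0=0x52 R1=0x25 R2=0x60 R3=0x2d R4=0x25  N=0 Z=0
after  4: R0=0x52 R1=0x25 R2=0x20 R3=0x2d R4=0x25  N=0 Z=0
after  5: R0=0x52 R1=0x25 R2=0x52 R3=0x2d R4=0x25  N=0 Z=0
after  6: R0=0x52 R1=0x25 R2=0x52 R3=0x00 R4=0x25  N=0 Z=1
after  7: R0=0x52 R1=0x52 R2=0x52 R3=0x00 R4=0x25  N=0 Z=0
-- IRQ taken; context saved, return-PC = 8 --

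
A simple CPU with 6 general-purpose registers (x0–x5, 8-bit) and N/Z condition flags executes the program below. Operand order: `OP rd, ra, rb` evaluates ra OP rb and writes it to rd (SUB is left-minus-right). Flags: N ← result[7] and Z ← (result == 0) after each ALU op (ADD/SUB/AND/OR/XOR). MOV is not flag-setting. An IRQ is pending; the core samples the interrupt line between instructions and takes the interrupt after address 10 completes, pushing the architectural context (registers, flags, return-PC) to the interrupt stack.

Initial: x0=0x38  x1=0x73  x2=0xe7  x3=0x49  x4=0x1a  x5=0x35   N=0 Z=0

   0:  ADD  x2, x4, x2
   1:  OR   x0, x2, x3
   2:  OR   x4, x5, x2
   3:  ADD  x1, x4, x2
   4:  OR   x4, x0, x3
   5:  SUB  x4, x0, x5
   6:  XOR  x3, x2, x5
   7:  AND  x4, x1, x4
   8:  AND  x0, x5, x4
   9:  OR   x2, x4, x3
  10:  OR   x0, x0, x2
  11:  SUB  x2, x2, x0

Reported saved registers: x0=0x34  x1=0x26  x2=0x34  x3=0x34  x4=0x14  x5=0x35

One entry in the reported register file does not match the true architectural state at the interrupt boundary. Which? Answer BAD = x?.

BAD = x1

after  0: x0=0x38 x1=0x73 x2=0x01 x3=0x49 x4=0x1a x5=0x35  N=0 Z=0
after  1: x0=0x49 x1=0x73 x2=0x01 x3=0x49 x4=0x1a x5=0x35  N=0 Z=0
after  2: x0=0x49 x1=0x73 x2=0x01 x3=0x49 x4=0x35 x5=0x35  N=0 Z=0
after  3: x0=0x49 x1=0x36 x2=0x01 x3=0x49 x4=0x35 x5=0x35  N=0 Z=0
after  4: x0=0x49 x1=0x36 x2=0x01 x3=0x49 x4=0x49 x5=0x35  N=0 Z=0
after  5: x0=0x49 x1=0x36 x2=0x01 x3=0x49 x4=0x14 x5=0x35  N=0 Z=0
after  6: x0=0x49 x1=0x36 x2=0x01 x3=0x34 x4=0x14 x5=0x35  N=0 Z=0
after  7: x0=0x49 x1=0x36 x2=0x01 x3=0x34 x4=0x14 x5=0x35  N=0 Z=0
after  8: x0=0x14 x1=0x36 x2=0x01 x3=0x34 x4=0x14 x5=0x35  N=0 Z=0
after  9: x0=0x14 x1=0x36 x2=0x34 x3=0x34 x4=0x14 x5=0x35  N=0 Z=0
after 10: x0=0x34 x1=0x36 x2=0x34 x3=0x34 x4=0x14 x5=0x35  N=0 Z=0
-- IRQ taken; context saved, return-PC = 11 --
mismatch: x1: reported 0x26 vs actual 0x36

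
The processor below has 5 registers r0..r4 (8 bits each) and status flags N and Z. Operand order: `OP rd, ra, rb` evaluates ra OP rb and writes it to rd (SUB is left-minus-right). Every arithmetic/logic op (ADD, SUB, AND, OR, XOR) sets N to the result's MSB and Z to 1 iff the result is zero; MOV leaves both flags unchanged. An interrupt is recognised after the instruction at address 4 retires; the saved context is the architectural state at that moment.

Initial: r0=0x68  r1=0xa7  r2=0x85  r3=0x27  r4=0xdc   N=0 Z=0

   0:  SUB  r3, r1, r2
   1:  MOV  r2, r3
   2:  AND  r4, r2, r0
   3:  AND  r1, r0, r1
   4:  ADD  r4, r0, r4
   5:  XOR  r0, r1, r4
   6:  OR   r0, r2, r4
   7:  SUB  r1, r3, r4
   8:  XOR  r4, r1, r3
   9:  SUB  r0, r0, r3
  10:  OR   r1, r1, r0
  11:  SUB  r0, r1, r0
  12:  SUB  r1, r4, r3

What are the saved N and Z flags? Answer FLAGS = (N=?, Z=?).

FLAGS = (N=1, Z=0)

after  0: r0=0x68 r1=0xa7 r2=0x85 r3=0x22 r4=0xdc  N=0 Z=0
after  1: r0=0x68 r1=0xa7 r2=0x22 r3=0x22 r4=0xdc  N=0 Z=0
after  2: r0=0x68 r1=0xa7 r2=0x22 r3=0x22 r4=0x20  N=0 Z=0
after  3: r0=0x68 r1=0x20 r2=0x22 r3=0x22 r4=0x20  N=0 Z=0
after  4: r0=0x68 r1=0x20 r2=0x22 r3=0x22 r4=0x88  N=1 Z=0
-- IRQ taken; context saved, return-PC = 5 --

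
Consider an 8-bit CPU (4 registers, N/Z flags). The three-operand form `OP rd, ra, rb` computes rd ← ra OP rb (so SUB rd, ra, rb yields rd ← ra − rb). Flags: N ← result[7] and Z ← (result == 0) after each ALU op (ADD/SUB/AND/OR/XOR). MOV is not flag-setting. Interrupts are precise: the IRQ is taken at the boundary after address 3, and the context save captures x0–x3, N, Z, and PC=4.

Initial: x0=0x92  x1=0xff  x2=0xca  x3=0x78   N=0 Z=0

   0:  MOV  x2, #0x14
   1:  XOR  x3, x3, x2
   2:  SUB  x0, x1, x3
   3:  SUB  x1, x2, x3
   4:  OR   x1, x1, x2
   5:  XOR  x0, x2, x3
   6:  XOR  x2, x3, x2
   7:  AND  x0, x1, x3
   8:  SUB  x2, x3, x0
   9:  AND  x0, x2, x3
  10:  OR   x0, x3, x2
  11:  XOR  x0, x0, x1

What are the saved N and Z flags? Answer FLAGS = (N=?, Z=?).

after  0: x0=0x92 x1=0xff x2=0x14 x3=0x78  N=0 Z=0
after  1: x0=0x92 x1=0xff x2=0x14 x3=0x6c  N=0 Z=0
after  2: x0=0x93 x1=0xff x2=0x14 x3=0x6c  N=1 Z=0
after  3: x0=0x93 x1=0xa8 x2=0x14 x3=0x6c  N=1 Z=0
-- IRQ taken; context saved, return-PC = 4 --

FLAGS = (N=1, Z=0)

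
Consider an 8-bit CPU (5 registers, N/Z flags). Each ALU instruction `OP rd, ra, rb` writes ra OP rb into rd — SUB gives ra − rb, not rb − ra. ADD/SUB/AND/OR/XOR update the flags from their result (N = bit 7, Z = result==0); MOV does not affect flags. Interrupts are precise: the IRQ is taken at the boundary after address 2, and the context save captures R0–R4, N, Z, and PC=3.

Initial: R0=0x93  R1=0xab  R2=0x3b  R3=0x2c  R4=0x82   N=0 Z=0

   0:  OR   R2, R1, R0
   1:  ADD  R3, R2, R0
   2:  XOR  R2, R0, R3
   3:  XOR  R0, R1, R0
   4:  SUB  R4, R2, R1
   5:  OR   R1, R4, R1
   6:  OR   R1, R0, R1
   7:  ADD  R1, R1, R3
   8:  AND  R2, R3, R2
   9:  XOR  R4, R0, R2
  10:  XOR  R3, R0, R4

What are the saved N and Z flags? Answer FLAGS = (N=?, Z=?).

FLAGS = (N=1, Z=0)

after  0: R0=0x93 R1=0xab R2=0xbb R3=0x2c R4=0x82  N=1 Z=0
after  1: R0=0x93 R1=0xab R2=0xbb R3=0x4e R4=0x82  N=0 Z=0
after  2: R0=0x93 R1=0xab R2=0xdd R3=0x4e R4=0x82  N=1 Z=0
-- IRQ taken; context saved, return-PC = 3 --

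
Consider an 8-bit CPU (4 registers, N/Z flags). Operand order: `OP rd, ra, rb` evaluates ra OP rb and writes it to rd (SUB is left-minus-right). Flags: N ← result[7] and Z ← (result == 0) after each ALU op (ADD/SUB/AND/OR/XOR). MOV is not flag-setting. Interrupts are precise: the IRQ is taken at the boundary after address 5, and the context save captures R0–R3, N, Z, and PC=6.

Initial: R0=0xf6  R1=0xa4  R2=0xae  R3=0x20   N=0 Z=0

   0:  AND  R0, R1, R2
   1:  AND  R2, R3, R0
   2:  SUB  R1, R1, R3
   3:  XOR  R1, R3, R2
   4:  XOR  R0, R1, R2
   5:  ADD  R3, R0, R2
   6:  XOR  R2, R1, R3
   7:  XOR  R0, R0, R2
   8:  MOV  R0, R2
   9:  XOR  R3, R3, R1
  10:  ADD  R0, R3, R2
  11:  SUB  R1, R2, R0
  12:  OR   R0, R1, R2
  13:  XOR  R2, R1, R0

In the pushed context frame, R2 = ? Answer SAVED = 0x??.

SAVED = 0x20

after  0: R0=0xa4 R1=0xa4 R2=0xae R3=0x20  N=1 Z=0
after  1: R0=0xa4 R1=0xa4 R2=0x20 R3=0x20  N=0 Z=0
after  2: R0=0xa4 R1=0x84 R2=0x20 R3=0x20  N=1 Z=0
after  3: R0=0xa4 R1=0x00 R2=0x20 R3=0x20  N=0 Z=1
after  4: R0=0x20 R1=0x00 R2=0x20 R3=0x20  N=0 Z=0
after  5: R0=0x20 R1=0x00 R2=0x20 R3=0x40  N=0 Z=0
-- IRQ taken; context saved, return-PC = 6 --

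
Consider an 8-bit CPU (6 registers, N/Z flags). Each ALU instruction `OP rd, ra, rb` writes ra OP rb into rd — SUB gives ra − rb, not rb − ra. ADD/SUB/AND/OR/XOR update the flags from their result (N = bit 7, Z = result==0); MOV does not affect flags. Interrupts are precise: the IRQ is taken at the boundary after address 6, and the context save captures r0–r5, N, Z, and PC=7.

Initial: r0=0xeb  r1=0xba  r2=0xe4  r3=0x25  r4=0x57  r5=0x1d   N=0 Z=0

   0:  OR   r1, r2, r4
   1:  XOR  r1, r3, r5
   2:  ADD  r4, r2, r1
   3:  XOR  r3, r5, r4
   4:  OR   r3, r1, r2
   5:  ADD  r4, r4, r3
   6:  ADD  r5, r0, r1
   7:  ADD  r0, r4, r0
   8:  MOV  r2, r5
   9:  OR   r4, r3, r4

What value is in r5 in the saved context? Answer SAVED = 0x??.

after  0: r0=0xeb r1=0xf7 r2=0xe4 r3=0x25 r4=0x57 r5=0x1d  N=1 Z=0
after  1: r0=0xeb r1=0x38 r2=0xe4 r3=0x25 r4=0x57 r5=0x1d  N=0 Z=0
after  2: r0=0xeb r1=0x38 r2=0xe4 r3=0x25 r4=0x1c r5=0x1d  N=0 Z=0
after  3: r0=0xeb r1=0x38 r2=0xe4 r3=0x01 r4=0x1c r5=0x1d  N=0 Z=0
after  4: r0=0xeb r1=0x38 r2=0xe4 r3=0xfc r4=0x1c r5=0x1d  N=1 Z=0
after  5: r0=0xeb r1=0x38 r2=0xe4 r3=0xfc r4=0x18 r5=0x1d  N=0 Z=0
after  6: r0=0xeb r1=0x38 r2=0xe4 r3=0xfc r4=0x18 r5=0x23  N=0 Z=0
-- IRQ taken; context saved, return-PC = 7 --

SAVED = 0x23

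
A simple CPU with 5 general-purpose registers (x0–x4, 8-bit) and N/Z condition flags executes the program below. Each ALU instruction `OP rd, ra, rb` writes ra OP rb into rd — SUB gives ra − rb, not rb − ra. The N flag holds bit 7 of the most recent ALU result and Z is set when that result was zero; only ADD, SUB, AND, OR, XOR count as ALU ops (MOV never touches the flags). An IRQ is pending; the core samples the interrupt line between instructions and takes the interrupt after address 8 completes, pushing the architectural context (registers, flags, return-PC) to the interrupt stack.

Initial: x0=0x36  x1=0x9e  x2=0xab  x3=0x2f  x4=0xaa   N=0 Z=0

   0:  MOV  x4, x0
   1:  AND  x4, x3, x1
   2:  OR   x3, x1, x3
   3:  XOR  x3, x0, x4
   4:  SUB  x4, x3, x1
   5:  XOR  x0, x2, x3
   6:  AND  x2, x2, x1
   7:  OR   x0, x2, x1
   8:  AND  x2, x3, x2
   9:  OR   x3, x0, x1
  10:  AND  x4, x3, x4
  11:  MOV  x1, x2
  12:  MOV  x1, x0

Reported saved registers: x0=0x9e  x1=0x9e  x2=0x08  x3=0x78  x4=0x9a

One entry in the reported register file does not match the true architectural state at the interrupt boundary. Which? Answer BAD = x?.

BAD = x3

after  0: x0=0x36 x1=0x9e x2=0xab x3=0x2f x4=0x36  N=0 Z=0
after  1: x0=0x36 x1=0x9e x2=0xab x3=0x2f x4=0x0e  N=0 Z=0
after  2: x0=0x36 x1=0x9e x2=0xab x3=0xbf x4=0x0e  N=1 Z=0
after  3: x0=0x36 x1=0x9e x2=0xab x3=0x38 x4=0x0e  N=0 Z=0
after  4: x0=0x36 x1=0x9e x2=0xab x3=0x38 x4=0x9a  N=1 Z=0
after  5: x0=0x93 x1=0x9e x2=0xab x3=0x38 x4=0x9a  N=1 Z=0
after  6: x0=0x93 x1=0x9e x2=0x8a x3=0x38 x4=0x9a  N=1 Z=0
after  7: x0=0x9e x1=0x9e x2=0x8a x3=0x38 x4=0x9a  N=1 Z=0
after  8: x0=0x9e x1=0x9e x2=0x08 x3=0x38 x4=0x9a  N=0 Z=0
-- IRQ taken; context saved, return-PC = 9 --
mismatch: x3: reported 0x78 vs actual 0x38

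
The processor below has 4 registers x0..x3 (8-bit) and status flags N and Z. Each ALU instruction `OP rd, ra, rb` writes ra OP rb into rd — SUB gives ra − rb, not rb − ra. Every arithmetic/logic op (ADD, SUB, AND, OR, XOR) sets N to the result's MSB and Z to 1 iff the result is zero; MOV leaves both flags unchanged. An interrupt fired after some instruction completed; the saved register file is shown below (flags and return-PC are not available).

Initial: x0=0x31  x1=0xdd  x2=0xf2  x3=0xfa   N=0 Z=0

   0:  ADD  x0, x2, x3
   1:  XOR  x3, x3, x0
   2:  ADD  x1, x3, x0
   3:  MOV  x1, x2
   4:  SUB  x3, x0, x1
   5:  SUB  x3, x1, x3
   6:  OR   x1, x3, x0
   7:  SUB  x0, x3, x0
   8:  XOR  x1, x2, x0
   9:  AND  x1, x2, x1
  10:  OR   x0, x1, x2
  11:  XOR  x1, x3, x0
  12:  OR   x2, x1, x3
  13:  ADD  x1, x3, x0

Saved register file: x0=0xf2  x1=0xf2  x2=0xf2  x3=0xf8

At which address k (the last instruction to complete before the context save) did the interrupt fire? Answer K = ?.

K = 10

after  0: x0=0xec x1=0xdd x2=0xf2 x3=0xfa  N=1 Z=0
after  1: x0=0xec x1=0xdd x2=0xf2 x3=0x16  N=0 Z=0
after  2: x0=0xec x1=0x02 x2=0xf2 x3=0x16  N=0 Z=0
after  3: x0=0xec x1=0xf2 x2=0xf2 x3=0x16  N=0 Z=0
after  4: x0=0xec x1=0xf2 x2=0xf2 x3=0xfa  N=1 Z=0
after  5: x0=0xec x1=0xf2 x2=0xf2 x3=0xf8  N=1 Z=0
after  6: x0=0xec x1=0xfc x2=0xf2 x3=0xf8  N=1 Z=0
after  7: x0=0x0c x1=0xfc x2=0xf2 x3=0xf8  N=0 Z=0
after  8: x0=0x0c x1=0xfe x2=0xf2 x3=0xf8  N=1 Z=0
after  9: x0=0x0c x1=0xf2 x2=0xf2 x3=0xf8  N=1 Z=0
after 10: x0=0xf2 x1=0xf2 x2=0xf2 x3=0xf8  N=1 Z=0
-- IRQ taken; context saved, return-PC = 11 --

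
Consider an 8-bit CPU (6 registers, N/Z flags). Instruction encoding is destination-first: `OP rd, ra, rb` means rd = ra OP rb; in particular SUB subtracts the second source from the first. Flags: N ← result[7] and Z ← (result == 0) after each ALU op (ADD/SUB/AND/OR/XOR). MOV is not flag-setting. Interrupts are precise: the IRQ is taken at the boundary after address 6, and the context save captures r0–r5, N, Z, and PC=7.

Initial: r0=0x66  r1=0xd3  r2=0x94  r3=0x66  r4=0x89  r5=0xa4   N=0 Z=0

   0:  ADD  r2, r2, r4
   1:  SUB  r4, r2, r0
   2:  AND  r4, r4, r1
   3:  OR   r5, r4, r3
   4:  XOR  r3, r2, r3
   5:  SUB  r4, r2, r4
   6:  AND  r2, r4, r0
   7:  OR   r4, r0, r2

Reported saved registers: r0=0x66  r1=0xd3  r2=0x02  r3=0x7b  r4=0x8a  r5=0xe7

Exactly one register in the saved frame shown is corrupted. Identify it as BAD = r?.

after  0: r0=0x66 r1=0xd3 r2=0x1d r3=0x66 r4=0x89 r5=0xa4  N=0 Z=0
after  1: r0=0x66 r1=0xd3 r2=0x1d r3=0x66 r4=0xb7 r5=0xa4  N=1 Z=0
after  2: r0=0x66 r1=0xd3 r2=0x1d r3=0x66 r4=0x93 r5=0xa4  N=1 Z=0
after  3: r0=0x66 r1=0xd3 r2=0x1d r3=0x66 r4=0x93 r5=0xf7  N=1 Z=0
after  4: r0=0x66 r1=0xd3 r2=0x1d r3=0x7b r4=0x93 r5=0xf7  N=0 Z=0
after  5: r0=0x66 r1=0xd3 r2=0x1d r3=0x7b r4=0x8a r5=0xf7  N=1 Z=0
after  6: r0=0x66 r1=0xd3 r2=0x02 r3=0x7b r4=0x8a r5=0xf7  N=0 Z=0
-- IRQ taken; context saved, return-PC = 7 --
mismatch: r5: reported 0xe7 vs actual 0xf7

BAD = r5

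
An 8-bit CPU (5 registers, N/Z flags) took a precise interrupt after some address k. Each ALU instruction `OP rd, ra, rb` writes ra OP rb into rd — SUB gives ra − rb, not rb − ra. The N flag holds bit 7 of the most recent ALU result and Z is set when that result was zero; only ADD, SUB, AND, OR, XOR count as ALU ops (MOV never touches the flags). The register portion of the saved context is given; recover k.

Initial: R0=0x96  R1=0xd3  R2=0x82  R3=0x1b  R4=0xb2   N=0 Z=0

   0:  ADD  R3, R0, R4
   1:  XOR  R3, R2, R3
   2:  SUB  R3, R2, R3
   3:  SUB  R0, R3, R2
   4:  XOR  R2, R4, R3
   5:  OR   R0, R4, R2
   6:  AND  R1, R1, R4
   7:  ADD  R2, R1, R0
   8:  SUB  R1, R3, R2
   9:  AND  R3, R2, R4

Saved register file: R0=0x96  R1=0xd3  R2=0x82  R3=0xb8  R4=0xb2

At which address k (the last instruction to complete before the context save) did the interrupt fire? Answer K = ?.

K = 2

after  0: R0=0x96 R1=0xd3 R2=0x82 R3=0x48 R4=0xb2  N=0 Z=0
after  1: R0=0x96 R1=0xd3 R2=0x82 R3=0xca R4=0xb2  N=1 Z=0
after  2: R0=0x96 R1=0xd3 R2=0x82 R3=0xb8 R4=0xb2  N=1 Z=0
-- IRQ taken; context saved, return-PC = 3 --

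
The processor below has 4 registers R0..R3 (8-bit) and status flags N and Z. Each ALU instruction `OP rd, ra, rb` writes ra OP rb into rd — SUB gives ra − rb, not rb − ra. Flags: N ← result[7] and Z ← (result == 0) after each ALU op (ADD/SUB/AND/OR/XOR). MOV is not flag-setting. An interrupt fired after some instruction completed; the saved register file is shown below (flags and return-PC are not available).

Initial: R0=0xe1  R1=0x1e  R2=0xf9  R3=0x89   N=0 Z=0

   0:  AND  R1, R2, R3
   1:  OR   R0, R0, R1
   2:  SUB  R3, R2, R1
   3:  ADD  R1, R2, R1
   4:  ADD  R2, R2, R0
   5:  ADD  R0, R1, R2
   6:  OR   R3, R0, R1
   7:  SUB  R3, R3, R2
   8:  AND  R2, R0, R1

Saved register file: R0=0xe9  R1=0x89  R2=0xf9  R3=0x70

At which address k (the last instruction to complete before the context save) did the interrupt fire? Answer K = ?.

K = 2

after  0: R0=0xe1 R1=0x89 R2=0xf9 R3=0x89  N=1 Z=0
after  1: R0=0xe9 R1=0x89 R2=0xf9 R3=0x89  N=1 Z=0
after  2: R0=0xe9 R1=0x89 R2=0xf9 R3=0x70  N=0 Z=0
-- IRQ taken; context saved, return-PC = 3 --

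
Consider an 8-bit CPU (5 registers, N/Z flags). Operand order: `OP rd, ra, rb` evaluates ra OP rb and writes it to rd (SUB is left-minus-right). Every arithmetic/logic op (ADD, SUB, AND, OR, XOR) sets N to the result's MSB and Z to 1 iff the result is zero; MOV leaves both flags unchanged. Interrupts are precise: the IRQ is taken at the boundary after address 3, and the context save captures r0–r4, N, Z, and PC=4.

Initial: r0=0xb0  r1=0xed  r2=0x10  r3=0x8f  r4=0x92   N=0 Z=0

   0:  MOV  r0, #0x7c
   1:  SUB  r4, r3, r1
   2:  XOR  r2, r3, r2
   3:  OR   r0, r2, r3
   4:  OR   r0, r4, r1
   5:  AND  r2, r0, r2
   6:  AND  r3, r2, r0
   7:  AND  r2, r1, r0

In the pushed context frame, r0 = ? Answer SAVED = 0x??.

SAVED = 0x9f

after  0: r0=0x7c r1=0xed r2=0x10 r3=0x8f r4=0x92  N=0 Z=0
after  1: r0=0x7c r1=0xed r2=0x10 r3=0x8f r4=0xa2  N=1 Z=0
after  2: r0=0x7c r1=0xed r2=0x9f r3=0x8f r4=0xa2  N=1 Z=0
after  3: r0=0x9f r1=0xed r2=0x9f r3=0x8f r4=0xa2  N=1 Z=0
-- IRQ taken; context saved, return-PC = 4 --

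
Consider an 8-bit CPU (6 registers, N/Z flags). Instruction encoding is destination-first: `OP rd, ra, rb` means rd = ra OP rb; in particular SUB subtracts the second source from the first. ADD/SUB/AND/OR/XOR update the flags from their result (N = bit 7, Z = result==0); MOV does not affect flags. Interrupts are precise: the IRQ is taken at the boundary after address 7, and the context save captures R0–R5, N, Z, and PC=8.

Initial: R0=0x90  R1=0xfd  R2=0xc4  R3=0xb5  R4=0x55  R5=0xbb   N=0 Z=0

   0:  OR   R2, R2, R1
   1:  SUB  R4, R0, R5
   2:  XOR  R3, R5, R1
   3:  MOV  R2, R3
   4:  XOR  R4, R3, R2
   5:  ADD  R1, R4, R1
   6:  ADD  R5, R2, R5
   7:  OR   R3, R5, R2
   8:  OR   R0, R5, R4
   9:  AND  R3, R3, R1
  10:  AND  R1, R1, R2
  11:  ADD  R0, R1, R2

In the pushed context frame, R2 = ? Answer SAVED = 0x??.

SAVED = 0x46

after  0: R0=0x90 R1=0xfd R2=0xfd R3=0xb5 R4=0x55 R5=0xbb  N=1 Z=0
after  1: R0=0x90 R1=0xfd R2=0xfd R3=0xb5 R4=0xd5 R5=0xbb  N=1 Z=0
after  2: R0=0x90 R1=0xfd R2=0xfd R3=0x46 R4=0xd5 R5=0xbb  N=0 Z=0
after  3: R0=0x90 R1=0xfd R2=0x46 R3=0x46 R4=0xd5 R5=0xbb  N=0 Z=0
after  4: R0=0x90 R1=0xfd R2=0x46 R3=0x46 R4=0x00 R5=0xbb  N=0 Z=1
after  5: R0=0x90 R1=0xfd R2=0x46 R3=0x46 R4=0x00 R5=0xbb  N=1 Z=0
after  6: R0=0x90 R1=0xfd R2=0x46 R3=0x46 R4=0x00 R5=0x01  N=0 Z=0
after  7: R0=0x90 R1=0xfd R2=0x46 R3=0x47 R4=0x00 R5=0x01  N=0 Z=0
-- IRQ taken; context saved, return-PC = 8 --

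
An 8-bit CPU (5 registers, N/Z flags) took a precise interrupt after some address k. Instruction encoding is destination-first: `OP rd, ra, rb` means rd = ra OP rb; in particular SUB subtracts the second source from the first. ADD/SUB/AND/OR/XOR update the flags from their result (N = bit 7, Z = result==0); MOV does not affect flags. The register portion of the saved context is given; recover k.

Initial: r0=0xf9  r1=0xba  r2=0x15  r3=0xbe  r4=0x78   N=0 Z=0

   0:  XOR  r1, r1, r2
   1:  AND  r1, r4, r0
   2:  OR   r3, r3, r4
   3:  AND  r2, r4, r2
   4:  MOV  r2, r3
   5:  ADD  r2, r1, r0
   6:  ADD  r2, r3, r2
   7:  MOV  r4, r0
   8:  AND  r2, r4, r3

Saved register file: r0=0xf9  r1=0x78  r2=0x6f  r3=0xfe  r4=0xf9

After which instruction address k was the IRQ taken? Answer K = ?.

after  0: r0=0xf9 r1=0xaf r2=0x15 r3=0xbe r4=0x78  N=1 Z=0
after  1: r0=0xf9 r1=0x78 r2=0x15 r3=0xbe r4=0x78  N=0 Z=0
after  2: r0=0xf9 r1=0x78 r2=0x15 r3=0xfe r4=0x78  N=1 Z=0
after  3: r0=0xf9 r1=0x78 r2=0x10 r3=0xfe r4=0x78  N=0 Z=0
after  4: r0=0xf9 r1=0x78 r2=0xfe r3=0xfe r4=0x78  N=0 Z=0
after  5: r0=0xf9 r1=0x78 r2=0x71 r3=0xfe r4=0x78  N=0 Z=0
after  6: r0=0xf9 r1=0x78 r2=0x6f r3=0xfe r4=0x78  N=0 Z=0
after  7: r0=0xf9 r1=0x78 r2=0x6f r3=0xfe r4=0xf9  N=0 Z=0
-- IRQ taken; context saved, return-PC = 8 --

K = 7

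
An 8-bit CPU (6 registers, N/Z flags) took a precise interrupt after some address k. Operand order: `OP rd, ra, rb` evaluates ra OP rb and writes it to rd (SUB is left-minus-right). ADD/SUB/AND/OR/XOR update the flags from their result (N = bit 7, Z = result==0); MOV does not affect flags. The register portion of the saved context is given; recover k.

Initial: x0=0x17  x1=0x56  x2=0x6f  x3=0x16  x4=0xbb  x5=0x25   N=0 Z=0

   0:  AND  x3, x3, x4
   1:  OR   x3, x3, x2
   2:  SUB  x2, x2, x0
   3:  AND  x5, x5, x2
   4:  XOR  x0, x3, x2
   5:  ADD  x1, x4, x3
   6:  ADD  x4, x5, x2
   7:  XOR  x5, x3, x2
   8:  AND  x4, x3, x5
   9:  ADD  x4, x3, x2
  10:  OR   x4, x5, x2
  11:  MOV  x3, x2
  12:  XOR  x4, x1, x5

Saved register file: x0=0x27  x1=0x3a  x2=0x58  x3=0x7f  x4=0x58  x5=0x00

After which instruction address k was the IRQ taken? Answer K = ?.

K = 6

after  0: x0=0x17 x1=0x56 x2=0x6f x3=0x12 x4=0xbb x5=0x25  N=0 Z=0
after  1: x0=0x17 x1=0x56 x2=0x6f x3=0x7f x4=0xbb x5=0x25  N=0 Z=0
after  2: x0=0x17 x1=0x56 x2=0x58 x3=0x7f x4=0xbb x5=0x25  N=0 Z=0
after  3: x0=0x17 x1=0x56 x2=0x58 x3=0x7f x4=0xbb x5=0x00  N=0 Z=1
after  4: x0=0x27 x1=0x56 x2=0x58 x3=0x7f x4=0xbb x5=0x00  N=0 Z=0
after  5: x0=0x27 x1=0x3a x2=0x58 x3=0x7f x4=0xbb x5=0x00  N=0 Z=0
after  6: x0=0x27 x1=0x3a x2=0x58 x3=0x7f x4=0x58 x5=0x00  N=0 Z=0
-- IRQ taken; context saved, return-PC = 7 --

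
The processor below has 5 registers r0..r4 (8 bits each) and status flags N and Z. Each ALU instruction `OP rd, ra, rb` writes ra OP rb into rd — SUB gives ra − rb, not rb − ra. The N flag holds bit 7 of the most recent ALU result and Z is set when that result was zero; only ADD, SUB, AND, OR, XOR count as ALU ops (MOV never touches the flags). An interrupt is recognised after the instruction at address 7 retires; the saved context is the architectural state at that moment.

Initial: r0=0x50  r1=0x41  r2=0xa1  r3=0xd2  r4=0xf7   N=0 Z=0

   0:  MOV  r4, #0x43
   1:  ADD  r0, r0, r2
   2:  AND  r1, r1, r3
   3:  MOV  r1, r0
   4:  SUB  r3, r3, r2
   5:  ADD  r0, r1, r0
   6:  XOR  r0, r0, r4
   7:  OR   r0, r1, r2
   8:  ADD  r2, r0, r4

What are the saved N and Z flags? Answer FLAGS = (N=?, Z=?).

after  0: r0=0x50 r1=0x41 r2=0xa1 r3=0xd2 r4=0x43  N=0 Z=0
after  1: r0=0xf1 r1=0x41 r2=0xa1 r3=0xd2 r4=0x43  N=1 Z=0
after  2: r0=0xf1 r1=0x40 r2=0xa1 r3=0xd2 r4=0x43  N=0 Z=0
after  3: r0=0xf1 r1=0xf1 r2=0xa1 r3=0xd2 r4=0x43  N=0 Z=0
after  4: r0=0xf1 r1=0xf1 r2=0xa1 r3=0x31 r4=0x43  N=0 Z=0
after  5: r0=0xe2 r1=0xf1 r2=0xa1 r3=0x31 r4=0x43  N=1 Z=0
after  6: r0=0xa1 r1=0xf1 r2=0xa1 r3=0x31 r4=0x43  N=1 Z=0
after  7: r0=0xf1 r1=0xf1 r2=0xa1 r3=0x31 r4=0x43  N=1 Z=0
-- IRQ taken; context saved, return-PC = 8 --

FLAGS = (N=1, Z=0)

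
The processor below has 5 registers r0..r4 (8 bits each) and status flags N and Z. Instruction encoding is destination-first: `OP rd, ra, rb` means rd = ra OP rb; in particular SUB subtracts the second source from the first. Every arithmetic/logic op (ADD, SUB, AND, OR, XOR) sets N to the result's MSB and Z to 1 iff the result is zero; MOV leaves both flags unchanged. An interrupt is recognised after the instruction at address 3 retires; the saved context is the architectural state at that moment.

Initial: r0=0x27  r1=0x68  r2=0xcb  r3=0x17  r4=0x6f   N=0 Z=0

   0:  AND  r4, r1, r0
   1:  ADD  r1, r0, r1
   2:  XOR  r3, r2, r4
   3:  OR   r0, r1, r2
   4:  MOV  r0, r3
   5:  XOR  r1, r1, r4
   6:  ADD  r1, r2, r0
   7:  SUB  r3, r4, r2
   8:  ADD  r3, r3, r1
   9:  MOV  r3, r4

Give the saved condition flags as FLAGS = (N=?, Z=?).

FLAGS = (N=1, Z=0)

after  0: r0=0x27 r1=0x68 r2=0xcb r3=0x17 r4=0x20  N=0 Z=0
after  1: r0=0x27 r1=0x8f r2=0xcb r3=0x17 r4=0x20  N=1 Z=0
after  2: r0=0x27 r1=0x8f r2=0xcb r3=0xeb r4=0x20  N=1 Z=0
after  3: r0=0xcf r1=0x8f r2=0xcb r3=0xeb r4=0x20  N=1 Z=0
-- IRQ taken; context saved, return-PC = 4 --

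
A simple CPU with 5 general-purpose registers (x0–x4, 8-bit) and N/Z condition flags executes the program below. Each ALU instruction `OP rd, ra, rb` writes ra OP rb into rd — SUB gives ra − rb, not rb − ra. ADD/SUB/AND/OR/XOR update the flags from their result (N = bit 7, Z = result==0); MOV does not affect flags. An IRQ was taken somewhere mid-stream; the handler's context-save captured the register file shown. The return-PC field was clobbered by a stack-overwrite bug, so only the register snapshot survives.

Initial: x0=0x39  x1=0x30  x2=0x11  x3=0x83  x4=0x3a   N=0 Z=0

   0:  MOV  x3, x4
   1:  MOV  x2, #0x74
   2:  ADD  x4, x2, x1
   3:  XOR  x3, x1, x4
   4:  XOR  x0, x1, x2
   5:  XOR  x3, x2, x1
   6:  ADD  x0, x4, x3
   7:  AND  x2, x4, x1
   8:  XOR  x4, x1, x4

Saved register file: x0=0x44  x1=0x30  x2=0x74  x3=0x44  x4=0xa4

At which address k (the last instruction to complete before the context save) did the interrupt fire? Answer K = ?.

K = 5

after  0: x0=0x39 x1=0x30 x2=0x11 x3=0x3a x4=0x3a  N=0 Z=0
after  1: x0=0x39 x1=0x30 x2=0x74 x3=0x3a x4=0x3a  N=0 Z=0
after  2: x0=0x39 x1=0x30 x2=0x74 x3=0x3a x4=0xa4  N=1 Z=0
after  3: x0=0x39 x1=0x30 x2=0x74 x3=0x94 x4=0xa4  N=1 Z=0
after  4: x0=0x44 x1=0x30 x2=0x74 x3=0x94 x4=0xa4  N=0 Z=0
after  5: x0=0x44 x1=0x30 x2=0x74 x3=0x44 x4=0xa4  N=0 Z=0
-- IRQ taken; context saved, return-PC = 6 --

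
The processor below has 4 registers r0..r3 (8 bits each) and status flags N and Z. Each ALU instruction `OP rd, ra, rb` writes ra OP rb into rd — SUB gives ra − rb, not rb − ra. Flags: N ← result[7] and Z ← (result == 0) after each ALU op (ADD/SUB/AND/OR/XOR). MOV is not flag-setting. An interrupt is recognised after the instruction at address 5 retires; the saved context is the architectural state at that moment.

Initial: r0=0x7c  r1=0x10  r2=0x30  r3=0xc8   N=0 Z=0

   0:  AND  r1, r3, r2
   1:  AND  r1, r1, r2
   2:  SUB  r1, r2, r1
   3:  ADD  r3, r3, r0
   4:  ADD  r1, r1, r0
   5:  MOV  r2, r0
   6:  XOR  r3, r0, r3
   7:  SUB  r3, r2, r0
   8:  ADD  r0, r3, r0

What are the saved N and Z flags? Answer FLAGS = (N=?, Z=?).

after  0: r0=0x7c r1=0x00 r2=0x30 r3=0xc8  N=0 Z=1
after  1: r0=0x7c r1=0x00 r2=0x30 r3=0xc8  N=0 Z=1
after  2: r0=0x7c r1=0x30 r2=0x30 r3=0xc8  N=0 Z=0
after  3: r0=0x7c r1=0x30 r2=0x30 r3=0x44  N=0 Z=0
after  4: r0=0x7c r1=0xac r2=0x30 r3=0x44  N=1 Z=0
after  5: r0=0x7c r1=0xac r2=0x7c r3=0x44  N=1 Z=0
-- IRQ taken; context saved, return-PC = 6 --

FLAGS = (N=1, Z=0)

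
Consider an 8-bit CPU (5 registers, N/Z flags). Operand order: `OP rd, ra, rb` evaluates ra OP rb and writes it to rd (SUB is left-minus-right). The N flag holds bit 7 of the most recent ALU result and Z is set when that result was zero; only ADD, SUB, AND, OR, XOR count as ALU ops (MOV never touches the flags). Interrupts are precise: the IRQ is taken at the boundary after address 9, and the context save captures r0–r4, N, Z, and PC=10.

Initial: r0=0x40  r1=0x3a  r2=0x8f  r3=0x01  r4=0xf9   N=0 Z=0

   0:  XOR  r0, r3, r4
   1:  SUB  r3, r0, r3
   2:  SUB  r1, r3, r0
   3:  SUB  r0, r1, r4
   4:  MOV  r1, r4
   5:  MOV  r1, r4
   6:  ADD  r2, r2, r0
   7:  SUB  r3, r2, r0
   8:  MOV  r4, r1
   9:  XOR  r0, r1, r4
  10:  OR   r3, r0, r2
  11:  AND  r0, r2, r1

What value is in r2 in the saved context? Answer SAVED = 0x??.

after  0: r0=0xf8 r1=0x3a r2=0x8f r3=0x01 r4=0xf9  N=1 Z=0
after  1: r0=0xf8 r1=0x3a r2=0x8f r3=0xf7 r4=0xf9  N=1 Z=0
after  2: r0=0xf8 r1=0xff r2=0x8f r3=0xf7 r4=0xf9  N=1 Z=0
after  3: r0=0x06 r1=0xff r2=0x8f r3=0xf7 r4=0xf9  N=0 Z=0
after  4: r0=0x06 r1=0xf9 r2=0x8f r3=0xf7 r4=0xf9  N=0 Z=0
after  5: r0=0x06 r1=0xf9 r2=0x8f r3=0xf7 r4=0xf9  N=0 Z=0
after  6: r0=0x06 r1=0xf9 r2=0x95 r3=0xf7 r4=0xf9  N=1 Z=0
after  7: r0=0x06 r1=0xf9 r2=0x95 r3=0x8f r4=0xf9  N=1 Z=0
after  8: r0=0x06 r1=0xf9 r2=0x95 r3=0x8f r4=0xf9  N=1 Z=0
after  9: r0=0x00 r1=0xf9 r2=0x95 r3=0x8f r4=0xf9  N=0 Z=1
-- IRQ taken; context saved, return-PC = 10 --

SAVED = 0x95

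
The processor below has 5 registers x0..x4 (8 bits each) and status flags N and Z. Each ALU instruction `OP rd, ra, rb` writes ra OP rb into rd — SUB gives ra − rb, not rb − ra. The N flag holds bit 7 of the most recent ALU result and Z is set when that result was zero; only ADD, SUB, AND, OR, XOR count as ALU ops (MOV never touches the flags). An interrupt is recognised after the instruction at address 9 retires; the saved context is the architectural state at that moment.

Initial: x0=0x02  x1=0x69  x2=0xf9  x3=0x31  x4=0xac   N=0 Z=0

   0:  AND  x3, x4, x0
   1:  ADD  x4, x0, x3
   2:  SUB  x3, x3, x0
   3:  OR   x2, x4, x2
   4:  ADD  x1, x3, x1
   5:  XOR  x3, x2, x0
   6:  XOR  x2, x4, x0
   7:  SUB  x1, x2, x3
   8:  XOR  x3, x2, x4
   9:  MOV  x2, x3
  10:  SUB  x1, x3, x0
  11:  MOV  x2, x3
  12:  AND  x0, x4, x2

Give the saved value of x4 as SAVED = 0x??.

SAVED = 0x02

after  0: x0=0x02 x1=0x69 x2=0xf9 x3=0x00 x4=0xac  N=0 Z=1
after  1: x0=0x02 x1=0x69 x2=0xf9 x3=0x00 x4=0x02  N=0 Z=0
after  2: x0=0x02 x1=0x69 x2=0xf9 x3=0xfe x4=0x02  N=1 Z=0
after  3: x0=0x02 x1=0x69 x2=0xfb x3=0xfe x4=0x02  N=1 Z=0
after  4: x0=0x02 x1=0x67 x2=0xfb x3=0xfe x4=0x02  N=0 Z=0
after  5: x0=0x02 x1=0x67 x2=0xfb x3=0xf9 x4=0x02  N=1 Z=0
after  6: x0=0x02 x1=0x67 x2=0x00 x3=0xf9 x4=0x02  N=0 Z=1
after  7: x0=0x02 x1=0x07 x2=0x00 x3=0xf9 x4=0x02  N=0 Z=0
after  8: x0=0x02 x1=0x07 x2=0x00 x3=0x02 x4=0x02  N=0 Z=0
after  9: x0=0x02 x1=0x07 x2=0x02 x3=0x02 x4=0x02  N=0 Z=0
-- IRQ taken; context saved, return-PC = 10 --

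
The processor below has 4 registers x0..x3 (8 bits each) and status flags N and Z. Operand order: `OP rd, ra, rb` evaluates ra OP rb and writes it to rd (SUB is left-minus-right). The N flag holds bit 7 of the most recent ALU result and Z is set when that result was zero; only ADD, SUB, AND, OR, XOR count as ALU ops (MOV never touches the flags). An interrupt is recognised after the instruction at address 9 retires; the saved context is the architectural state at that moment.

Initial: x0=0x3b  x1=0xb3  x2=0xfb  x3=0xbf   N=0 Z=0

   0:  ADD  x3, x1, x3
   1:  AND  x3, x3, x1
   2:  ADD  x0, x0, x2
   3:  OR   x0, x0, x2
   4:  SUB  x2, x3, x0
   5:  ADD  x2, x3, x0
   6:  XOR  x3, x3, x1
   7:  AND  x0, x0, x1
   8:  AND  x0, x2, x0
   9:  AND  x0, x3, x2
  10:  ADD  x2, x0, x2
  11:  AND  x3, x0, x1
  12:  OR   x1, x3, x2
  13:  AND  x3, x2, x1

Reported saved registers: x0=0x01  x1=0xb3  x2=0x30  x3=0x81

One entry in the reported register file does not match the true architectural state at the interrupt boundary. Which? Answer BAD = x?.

BAD = x2

after  0: x0=0x3b x1=0xb3 x2=0xfb x3=0x72  N=0 Z=0
after  1: x0=0x3b x1=0xb3 x2=0xfb x3=0x32  N=0 Z=0
after  2: x0=0x36 x1=0xb3 x2=0xfb x3=0x32  N=0 Z=0
after  3: x0=0xff x1=0xb3 x2=0xfb x3=0x32  N=1 Z=0
after  4: x0=0xff x1=0xb3 x2=0x33 x3=0x32  N=0 Z=0
after  5: x0=0xff x1=0xb3 x2=0x31 x3=0x32  N=0 Z=0
after  6: x0=0xff x1=0xb3 x2=0x31 x3=0x81  N=1 Z=0
after  7: x0=0xb3 x1=0xb3 x2=0x31 x3=0x81  N=1 Z=0
after  8: x0=0x31 x1=0xb3 x2=0x31 x3=0x81  N=0 Z=0
after  9: x0=0x01 x1=0xb3 x2=0x31 x3=0x81  N=0 Z=0
-- IRQ taken; context saved, return-PC = 10 --
mismatch: x2: reported 0x30 vs actual 0x31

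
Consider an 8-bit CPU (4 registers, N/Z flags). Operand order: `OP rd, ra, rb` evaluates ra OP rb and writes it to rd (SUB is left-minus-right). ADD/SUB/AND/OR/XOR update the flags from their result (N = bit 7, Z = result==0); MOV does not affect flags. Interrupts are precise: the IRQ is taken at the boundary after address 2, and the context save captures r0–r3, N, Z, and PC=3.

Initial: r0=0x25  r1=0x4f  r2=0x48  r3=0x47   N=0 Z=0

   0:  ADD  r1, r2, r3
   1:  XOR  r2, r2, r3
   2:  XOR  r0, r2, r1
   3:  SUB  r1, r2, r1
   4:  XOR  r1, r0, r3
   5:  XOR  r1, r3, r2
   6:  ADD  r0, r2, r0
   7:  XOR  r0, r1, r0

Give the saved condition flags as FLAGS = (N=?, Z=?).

FLAGS = (N=1, Z=0)

after  0: r0=0x25 r1=0x8f r2=0x48 r3=0x47  N=1 Z=0
after  1: r0=0x25 r1=0x8f r2=0x0f r3=0x47  N=0 Z=0
after  2: r0=0x80 r1=0x8f r2=0x0f r3=0x47  N=1 Z=0
-- IRQ taken; context saved, return-PC = 3 --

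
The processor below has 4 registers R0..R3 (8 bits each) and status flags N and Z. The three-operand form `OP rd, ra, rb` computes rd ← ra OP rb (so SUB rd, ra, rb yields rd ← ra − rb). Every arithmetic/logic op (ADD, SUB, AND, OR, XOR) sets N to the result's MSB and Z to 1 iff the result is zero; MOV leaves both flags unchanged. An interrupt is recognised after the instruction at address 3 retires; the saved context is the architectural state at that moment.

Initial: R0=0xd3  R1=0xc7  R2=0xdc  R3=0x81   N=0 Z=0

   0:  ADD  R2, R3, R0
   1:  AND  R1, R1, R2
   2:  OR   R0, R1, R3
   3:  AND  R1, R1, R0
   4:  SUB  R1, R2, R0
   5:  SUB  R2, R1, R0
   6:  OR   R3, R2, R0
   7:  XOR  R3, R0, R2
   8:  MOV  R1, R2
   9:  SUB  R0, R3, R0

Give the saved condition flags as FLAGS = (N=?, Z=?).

after  0: R0=0xd3 R1=0xc7 R2=0x54 R3=0x81  N=0 Z=0
after  1: R0=0xd3 R1=0x44 R2=0x54 R3=0x81  N=0 Z=0
after  2: R0=0xc5 R1=0x44 R2=0x54 R3=0x81  N=1 Z=0
after  3: R0=0xc5 R1=0x44 R2=0x54 R3=0x81  N=0 Z=0
-- IRQ taken; context saved, return-PC = 4 --

FLAGS = (N=0, Z=0)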